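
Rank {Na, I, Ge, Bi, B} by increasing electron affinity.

B < Na < Bi < Ge < I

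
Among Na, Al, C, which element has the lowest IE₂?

Al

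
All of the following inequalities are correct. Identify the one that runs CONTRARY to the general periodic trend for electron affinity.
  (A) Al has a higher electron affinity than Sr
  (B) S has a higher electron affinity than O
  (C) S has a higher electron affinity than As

(B)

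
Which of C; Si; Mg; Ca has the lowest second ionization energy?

Ca

Consider each +1 ion: C⁺ still has 3 valence electrons; Si⁺ still has 3 valence electrons; Mg⁺ still has 1 valence electron; Ca⁺ still has 1 valence electron.
All are still removing valence electrons, so compare the +1 ions as you would atoms: IE_2 generally rises across a period (higher Z_eff) and falls down a group (larger shell), subject to the usual subshell exceptions.
Valence configurations: C⁺ [He]2s²2p¹, Si⁺ [Ne]3s²3p¹, Mg⁺ [Ne]3s¹, Ca⁺ [Ar]4s¹.
The numbers (kJ/mol): C 2353, Si 1577, Mg 1451, Ca 1145.
Putting it together, IE_2: Ca < Mg < Si < C.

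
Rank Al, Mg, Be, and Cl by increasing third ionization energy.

Al < Cl < Mg < Be

Consider each +2 ion: Al²⁺ still has 1 valence electron; Mg²⁺ is the bare [Ne] core; Be²⁺ is the bare [He] core; Cl²⁺ still has 5 valence electrons.
Core electrons are held far more tightly than valence electrons, so Mg and Be top the IE_3 order.
Valence configurations: Al²⁺ [Ne]3s¹, Cl²⁺ [Ne]3s²3p³.
The numbers (kJ/mol): Al 2745, Mg 7733, Be 14849, Cl 3822.
So the third ionization energies run Al < Cl < Mg < Be.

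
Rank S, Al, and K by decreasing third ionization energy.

K, S, Al

After 2 electrons have been removed, what remains? S²⁺ still has 4 valence electrons; Al²⁺ still has 1 valence electron; K²⁺ is already 1 electron into the core.
Pulling an electron out of a noble-gas core costs far more than removing a remaining valence electron, so K sits at the high end of IE_3.
Valence configurations: S²⁺ [Ne]3s²3p², Al²⁺ [Ne]3s¹.
Approximate IE_3 values (kJ/mol): S 3357, Al 2745, K 4420.
Putting it together, IE_3: Al < S < K.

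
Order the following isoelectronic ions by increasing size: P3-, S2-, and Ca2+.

Ca2+, S2-, P3-

All of these have 18 electrons, so size is governed by nuclear charge alone: the more protons, the stronger the pull on the same electron cloud, and the smaller the ion.
Nuclear charges: Ca2+ (Z=20), S2- (Z=16), P3- (Z=15).
Smallest to largest: Ca2+ < S2- < P3-.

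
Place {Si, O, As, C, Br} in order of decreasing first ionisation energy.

O > Br > C > As > Si

C is in period 2, group 14; O is in period 2, group 16; Si is in period 3, group 14; As is in period 4, group 15; Br is in period 4, group 17.
Across a period the outer electron is held more tightly (higher IE₁); down a group it sits in a higher shell, more shielded, and comes off more easily.
Here both period and group differ, so the two effects have to be weighed against each other.
As > Si: the two effects oppose for this pair; the across-period effect wins (947 vs 786 kJ/mol).
C > As: the two effects oppose for this pair; the down-group effect wins (1086 vs 947 kJ/mol).
Br > C: period and group pull opposite ways; the across-period shift dominates (1140 vs 1086 kJ/mol).
O > Br: period and group pull opposite ways; the down-group shift dominates (1314 vs 1140 kJ/mol).
For reference (kJ/mol): C 1086, O 1314, Si 786, As 947, Br 1140.
So from highest to lowest: O > Br > C > As > Si.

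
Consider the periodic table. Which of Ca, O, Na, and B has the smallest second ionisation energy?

Ca

After 1 electron has been removed, what remains? Ca⁺ still has 1 valence electron; O⁺ still has 5 valence electrons; Na⁺ is the bare [Ne] core; B⁺ still has 2 valence electrons.
Core electrons are held far more tightly than valence electrons, so Na tops the IE_2 order.
Valence configurations: Ca⁺ [Ar]4s¹, O⁺ [He]2s²2p³, B⁺ [He]2s².
Approximate IE_2 values (kJ/mol): Ca 1145, O 3388, Na 4562, B 2427.
Overall IE_2 order: Ca < B < O < Na.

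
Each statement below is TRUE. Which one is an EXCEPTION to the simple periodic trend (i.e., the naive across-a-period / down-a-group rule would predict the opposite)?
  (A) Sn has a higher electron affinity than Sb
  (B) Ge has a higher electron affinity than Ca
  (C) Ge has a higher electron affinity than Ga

(A)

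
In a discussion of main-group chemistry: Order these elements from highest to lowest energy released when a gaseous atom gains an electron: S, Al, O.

EA tends to increase across a period and decrease down a group, though the pattern is less regular than for IE or radius.
Neither a single period nor a single group — weigh both effects.
O > Al: both effects reinforce here, so O is clearly the higher of the two.
S > O: this pair runs against the simple trend — see the exception note.
Note the exception: S has a higher electron affinity than O, contrary to the simple trend — the compact 2p subshell of O repels the added electron more than S's larger 3p does.
For reference (kJ/mol): O 141, Al 42, S 200.
So from highest to lowest: S > O > Al.

S > O > Al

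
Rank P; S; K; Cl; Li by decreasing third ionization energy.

Li > K > Cl > S > P

IE_3 is the cost of taking one more electron from the +2 cation: P²⁺ still has 3 valence electrons; S²⁺ still has 4 valence electrons; K²⁺ is already 1 electron into the core; Cl²⁺ still has 5 valence electrons; Li²⁺ is already 1 electron into the core.
Core electrons are held far more tightly than valence electrons, so K and Li top the IE_3 order.
Valence configurations: P²⁺ [Ne]3s²3p¹, S²⁺ [Ne]3s²3p², Cl²⁺ [Ne]3s²3p³.
The numbers (kJ/mol): P 2914, S 3357, K 4420, Cl 3822, Li 11815.
Overall IE_3 order: P < S < Cl < K < Li.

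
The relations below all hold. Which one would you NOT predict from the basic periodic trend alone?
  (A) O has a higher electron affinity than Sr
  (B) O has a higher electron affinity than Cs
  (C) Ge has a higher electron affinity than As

(C)

The general trend: electron affinity increases across a period and decreases down a group.
(A) O (period 2, group 16) vs Sr (period 5, group 2): the stated order agrees with the simple trend.
(B) O (period 2, group 16) vs Cs (period 6, group 1): the stated order agrees with the simple trend.
(C) Ge (period 4, group 14) vs As (period 4, group 15): the stated order contradicts the simple trend.
The exception is (C): adding an electron to As's half-filled 4p³ is unfavourable, so Ge (4p²) has the more exothermic EA.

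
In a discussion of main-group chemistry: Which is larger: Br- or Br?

Br-

Forming Br- adds 1 electron to Br. More electron–electron repulsion in the same shell, with unchanged nuclear charge, lets the cloud expand.
An anion is larger than its parent atom: Br- > Br.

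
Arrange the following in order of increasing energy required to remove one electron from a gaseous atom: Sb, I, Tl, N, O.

Tl, Sb, I, O, N

N is in period 2, group 15; O is in period 2, group 16; Sb is in period 5, group 15; I is in period 5, group 17; Tl is in period 6, group 13.
First ionization energy rises across a period (greater Z_eff holds electrons more tightly) and falls down a group (valence electrons are farther from the nucleus).
Here both period and group differ, so the two effects have to be weighed against each other.
Sb > Tl: relative to Tl, both the across-period and down-group shifts push Sb's first ionization energy up.
I > Sb: I lies to the right of Sb in period 5, so the across-period effect alone puts I higher.
O > I: the two effects oppose for this pair; the down-group effect wins (1314 vs 1008 kJ/mol).
N > O: this pair runs against the simple trend — see the exception note.
Note the exception: N has a higher first ionization energy than O, contrary to the simple trend — pairing an electron in O's 2p⁴ costs repulsion energy, so O ionizes more easily than half-filled N (2p³).
Approximate values (kJ/mol): N 1402, O 1314, Sb 831, I 1008, Tl 589.
So from lowest to highest: Tl < Sb < I < O < N.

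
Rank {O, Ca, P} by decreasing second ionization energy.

After 1 electron has been removed, what remains? O⁺ still has 5 valence electrons; Ca⁺ still has 1 valence electron; P⁺ still has 4 valence electrons.
All are still removing valence electrons, so compare the +1 ions as you would atoms: IE_2 generally rises across a period (higher Z_eff) and falls down a group (larger shell), subject to the usual subshell exceptions.
Valence configurations: O⁺ [He]2s²2p³, Ca⁺ [Ar]4s¹, P⁺ [Ne]3s²3p².
Approximate IE_2 values (kJ/mol): O 3388, Ca 1145, P 1907.
So the second ionization energies run Ca < P < O.

O, P, Ca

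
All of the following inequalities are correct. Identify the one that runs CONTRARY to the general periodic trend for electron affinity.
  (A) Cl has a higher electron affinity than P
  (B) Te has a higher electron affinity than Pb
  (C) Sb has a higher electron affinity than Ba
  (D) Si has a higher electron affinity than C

The general trend: electron affinity increases across a period and decreases down a group.
(A) Cl (period 3, group 17) vs P (period 3, group 15): the stated order agrees with the simple trend.
(B) Te (period 5, group 16) vs Pb (period 6, group 14): the stated order agrees with the simple trend.
(C) Sb (period 5, group 15) vs Ba (period 6, group 2): the stated order agrees with the simple trend.
(D) Si (period 3, group 14) vs C (period 2, group 14): the stated order contradicts the simple trend.
The exception is (D): Si's larger, more diffuse 3p orbitals accept an added electron slightly more readily than C's compact 2p.

(D)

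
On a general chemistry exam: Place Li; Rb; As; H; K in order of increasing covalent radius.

H is in period 1, group 1; Li is in period 2, group 1; K is in period 4, group 1; As is in period 4, group 15; Rb is in period 5, group 1.
Radius decreases left→right (rising Z_eff, same n) and increases top→bottom (higher n).
These span different periods and groups, so the two trends combine.
As > H: the two effects oppose for this pair; the down-group effect wins (121 vs 32 pm).
Li > As: the two effects oppose for this pair; the across-period effect wins (133 vs 121 pm).
K > Li: K sits below Li in group 1, so the down-group effect alone puts K larger.
Rb > K: they share group 1; the group trend gives Rb the larger value.
For reference (pm): H 32, Li 133, K 196, As 121, Rb 210.
So from smallest to largest: H < As < Li < K < Rb.

H < As < Li < K < Rb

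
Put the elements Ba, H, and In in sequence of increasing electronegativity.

Ba < In < H

EN rises left→right (higher Z_eff, smaller atoms) and falls top→bottom (larger, more shielded atoms).
Here both period and group differ, so the two effects have to be weighed against each other.
In > Ba: relative to Ba, both the across-period and down-group shifts push In's electronegativity up.
H > In: period and group pull opposite ways; the down-group shift dominates (2.20 vs 1.78).
Tabulated electronegativity (Pauling): H 2.20, In 1.78, Ba 0.89.
So from lowest to highest: Ba < In < H.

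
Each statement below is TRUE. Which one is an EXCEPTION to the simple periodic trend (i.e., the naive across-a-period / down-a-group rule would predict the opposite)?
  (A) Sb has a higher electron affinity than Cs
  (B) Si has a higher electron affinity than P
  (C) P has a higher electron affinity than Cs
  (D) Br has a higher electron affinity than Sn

(B)

The general trend: electron affinity increases across a period and decreases down a group.
(A) Sb (period 5, group 15) vs Cs (period 6, group 1): the stated order agrees with the simple trend.
(B) Si (period 3, group 14) vs P (period 3, group 15): the stated order contradicts the simple trend.
(C) P (period 3, group 15) vs Cs (period 6, group 1): the stated order agrees with the simple trend.
(D) Br (period 4, group 17) vs Sn (period 5, group 14): the stated order agrees with the simple trend.
The exception is (B): adding an electron to P's half-filled 3p³ is unfavourable, so Si (3p²) has the more exothermic EA.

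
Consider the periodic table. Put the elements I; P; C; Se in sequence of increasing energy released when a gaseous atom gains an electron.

P < C < Se < I

C is in period 2, group 14; P is in period 3, group 15; Se is in period 4, group 16; I is in period 5, group 17.
EA tends to increase across a period and decrease down a group, though the pattern is less regular than for IE or radius.
A diagonal step moves right (one effect) and down (the opposite effect) at once.
C > P: period and group pull opposite ways; the down-group shift dominates (122 vs 72 kJ/mol).
Se > C: the two effects oppose for this pair; the across-period effect wins (195 vs 122 kJ/mol).
I > Se: the two effects oppose for this pair; the across-period effect wins (295 vs 195 kJ/mol).
For reference (kJ/mol): C 122, P 72, Se 195, I 295.
So from lowest to highest: P < C < Se < I.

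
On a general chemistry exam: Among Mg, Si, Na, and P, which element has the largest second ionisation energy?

Na

Consider each +1 ion: Mg⁺ still has 1 valence electron; Si⁺ still has 3 valence electrons; Na⁺ is the bare [Ne] core; P⁺ still has 4 valence electrons.
Breaking into a closed-shell core is much more expensive than removing a leftover valence electron — Na has the largest IE_2 here.
Valence configurations: Mg⁺ [Ne]3s¹, Si⁺ [Ne]3s²3p¹, P⁺ [Ne]3s²3p².
Tabulated IE_2 (kJ/mol): Mg 1451, Si 1577, Na 4562, P 1907.
So the second ionization energies run Mg < Si < P < Na.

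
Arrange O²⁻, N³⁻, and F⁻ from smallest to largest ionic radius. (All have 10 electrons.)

All of these have 10 electrons, so size is governed by nuclear charge alone: the more protons, the stronger the pull on the same electron cloud, and the smaller the ion.
Nuclear charges: F⁻ (Z=9), O²⁻ (Z=8), N³⁻ (Z=7).
Smallest to largest: F⁻ < O²⁻ < N³⁻.

F⁻, O²⁻, N³⁻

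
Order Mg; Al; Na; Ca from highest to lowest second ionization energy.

IE_2 is the cost of taking one more electron from the +1 cation: Mg⁺ still has 1 valence electron; Al⁺ still has 2 valence electrons; Na⁺ is the bare [Ne] core; Ca⁺ still has 1 valence electron.
Core electrons are held far more tightly than valence electrons, so Na tops the IE_2 order.
Valence configurations: Mg⁺ [Ne]3s¹, Al⁺ [Ne]3s², Ca⁺ [Ar]4s¹.
Approximate IE_2 values (kJ/mol): Mg 1451, Al 1817, Na 4562, Ca 1145.
Overall IE_2 order: Ca < Mg < Al < Na.

Na, Al, Mg, Ca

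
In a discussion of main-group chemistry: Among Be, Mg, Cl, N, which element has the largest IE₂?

N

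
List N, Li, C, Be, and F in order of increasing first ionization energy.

First ionization energy rises across a period (greater Z_eff holds electrons more tightly) and falls down a group (valence electrons are farther from the nucleus).
All lie in period 2, so first ionization energy increases left to right.
So from lowest to highest: Li < Be < C < N < F.

Li, Be, C, N, F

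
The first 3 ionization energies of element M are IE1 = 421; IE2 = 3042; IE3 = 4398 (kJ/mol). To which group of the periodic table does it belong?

Group 1

Look for the largest jump between consecutive ionization energies: IE2/IE1 ≈ 7.2, far larger than any earlier ratio.
That jump marks the point where a core electron is being removed. So the atom has 1 valence electron.
A main-group element with 1 valence electron is in group 1.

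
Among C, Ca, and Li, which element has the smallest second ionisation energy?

Consider each +1 ion: C⁺ still has 3 valence electrons; Ca⁺ still has 1 valence electron; Li⁺ is the bare [He] core.
Breaking into a closed-shell core is much more expensive than removing a leftover valence electron — Li has the largest IE_2 here.
Valence configurations: C⁺ [He]2s²2p¹, Ca⁺ [Ar]4s¹.
The numbers (kJ/mol): C 2353, Ca 1145, Li 7298.
Putting it together, IE_2: Ca < C < Li.

Ca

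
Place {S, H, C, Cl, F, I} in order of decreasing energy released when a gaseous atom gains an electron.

Cl, F, I, S, C, H

H is in period 1, group 1; C is in period 2, group 14; F is in period 2, group 17; S is in period 3, group 16; Cl is in period 3, group 17; I is in period 5, group 17.
EA tends to increase across a period and decrease down a group, though the pattern is less regular than for IE or radius.
Neither a single period nor a single group — weigh both effects.
C > H: the two effects oppose for this pair; the across-period effect wins (122 vs 73 kJ/mol).
S > C: the two effects oppose for this pair; the across-period effect wins (200 vs 122 kJ/mol).
I > S: period and group pull opposite ways; the across-period shift dominates (295 vs 200 kJ/mol).
F > I: they share group 17; the group trend gives F the larger value.
Cl > F: this pair runs against the simple trend — see the exception note.
Note the exception: Cl has a higher electron affinity than F, contrary to the simple trend — F's small 2p subshell makes the incoming electron feel strong e⁻–e⁻ repulsion, so Cl actually releases more energy on gaining an electron.
Approximate values (kJ/mol): H 73, C 122, F 328, S 200, Cl 349, I 295.
So from highest to lowest: Cl > F > I > S > C > H.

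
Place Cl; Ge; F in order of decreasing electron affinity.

Adding an electron releases more energy for atoms nearer the top right (short of the noble gases).
Here both period and group differ, so the two effects have to be weighed against each other.
F > Ge: relative to Ge, both the across-period and down-group shifts push F's electron affinity up.
Cl > F: this pair runs against the simple trend — see the exception note.
Note the exception: Cl has a higher electron affinity than F, contrary to the simple trend — F's small 2p subshell makes the incoming electron feel strong e⁻–e⁻ repulsion, so Cl actually releases more energy on gaining an electron.
Tabulated electron affinity (kJ/mol): F 328, Cl 349, Ge 119.
So from highest to lowest: Cl > F > Ge.

Cl > F > Ge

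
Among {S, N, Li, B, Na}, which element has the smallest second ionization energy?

After 1 electron has been removed, what remains? S⁺ still has 5 valence electrons; N⁺ still has 4 valence electrons; Li⁺ is the bare [He] core; B⁺ still has 2 valence electrons; Na⁺ is the bare [Ne] core.
Pulling an electron out of a noble-gas core costs far more than removing a remaining valence electron, so Na and Li sit at the high end of IE_2.
Valence configurations: S⁺ [Ne]3s²3p³, N⁺ [He]2s²2p², B⁺ [He]2s².
Approximate IE_2 values (kJ/mol): S 2252, N 2856, Li 7298, B 2427, Na 4562.
Overall IE_2 order: S < B < N < Na < Li.

S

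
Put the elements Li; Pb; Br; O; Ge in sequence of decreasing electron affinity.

Li is in period 2, group 1; O is in period 2, group 16; Ge is in period 4, group 14; Br is in period 4, group 17; Pb is in period 6, group 14.
Atoms with high Z_eff and room in the valence shell (especially the halogens) have the most exothermic electron affinities.
Neither a single period nor a single group — weigh both effects.
Li > Pb: the two effects oppose for this pair; the down-group effect wins (60 vs 35 kJ/mol).
Ge > Li: the two effects oppose for this pair; the across-period effect wins (119 vs 60 kJ/mol).
O > Ge: both effects reinforce here, so O is clearly the higher of the two.
Br > O: the two effects oppose for this pair; the across-period effect wins (325 vs 141 kJ/mol).
Tabulated electron affinity (kJ/mol): Li 60, O 141, Ge 119, Br 325, Pb 35.
So from highest to lowest: Br > O > Ge > Li > Pb.

Br > O > Ge > Li > Pb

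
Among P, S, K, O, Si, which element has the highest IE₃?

O

The third ionization energy removes an electron from the +2 ion. For each element: P²⁺ still has 3 valence electrons; S²⁺ still has 4 valence electrons; K²⁺ is already 1 electron into the core; O²⁺ still has 4 valence electrons; Si²⁺ still has 2 valence electrons.
Usually core removal costs more than valence removal, but here the competition is close: a tightly held n=2 valence electron can cost more to remove than an n=3 core electron, so the actual values have to decide it.
Valence configurations: P²⁺ [Ne]3s²3p¹, S²⁺ [Ne]3s²3p², O²⁺ [He]2s²2p², Si²⁺ [Ne]3s².
P²⁺ loses a lone 3p electron whereas Si²⁺ must break into a filled 3s² pair, so IE_3(Si) > IE_3(P) even though P has the higher nuclear charge.
Approximate IE_3 values (kJ/mol): P 2914, S 3357, K 4420, O 5300, Si 3232.
So the third ionization energies run P < Si < S < K < O.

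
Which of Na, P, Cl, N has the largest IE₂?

Na

IE_2 is the cost of taking one more electron from the +1 cation: Na⁺ is the bare [Ne] core; P⁺ still has 4 valence electrons; Cl⁺ still has 6 valence electrons; N⁺ still has 4 valence electrons.
Core electrons are held far more tightly than valence electrons, so Na tops the IE_2 order.
Valence configurations: P⁺ [Ne]3s²3p², Cl⁺ [Ne]3s²3p⁴, N⁺ [He]2s²2p².
Tabulated IE_2 (kJ/mol): Na 4562, P 1907, Cl 2298, N 2856.
Hence IE_2: P < Cl < N < Na.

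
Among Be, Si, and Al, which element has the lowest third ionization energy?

Al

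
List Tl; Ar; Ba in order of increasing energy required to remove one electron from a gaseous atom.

Removing the outermost electron gets harder across a period and easier down a group.
Neither a single period nor a single group — weigh both effects.
Tl > Ba: Tl lies to the right of Ba in period 6, so the across-period effect alone puts Tl higher.
Ar > Tl: relative to Tl, both the across-period and down-group shifts push Ar's first ionization energy up.
Approximate values (kJ/mol): Ar 1521, Ba 503, Tl 589.
So from lowest to highest: Ba < Tl < Ar.

Ba, Tl, Ar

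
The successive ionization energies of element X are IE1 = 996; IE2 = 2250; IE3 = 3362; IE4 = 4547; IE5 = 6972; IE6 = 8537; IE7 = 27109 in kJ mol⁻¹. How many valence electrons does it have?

6

Look for the largest jump between consecutive ionization energies: IE7/IE6 ≈ 3.2, far larger than any earlier ratio.
That jump marks the point where a core electron is being removed. So the atom has 6 valence electrons.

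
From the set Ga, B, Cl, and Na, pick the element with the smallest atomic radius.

B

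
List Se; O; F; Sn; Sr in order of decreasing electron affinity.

F > Se > O > Sn > Sr

Adding an electron releases more energy for atoms nearer the top right (short of the noble gases).
Here both period and group differ, so the two effects have to be weighed against each other.
Sn > Sr: both are in period 5; the period trend gives Sn the larger value.
O > Sn: both effects reinforce here, so O is clearly the higher of the two.
Se > O: this pair runs against the simple trend — see the exception note.
F > Se: relative to Se, both the across-period and down-group shifts push F's electron affinity up.
Note the exception: Se has a higher electron affinity than O, contrary to the simple trend — O's compact 2p subshell gives strong electron–electron repulsion on the added electron.
For reference (kJ/mol): O 141, F 328, Se 195, Sr 5, Sn 107.
So from highest to lowest: F > Se > O > Sn > Sr.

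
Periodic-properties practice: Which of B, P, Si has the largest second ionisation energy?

B

IE_2 is the cost of taking one more electron from the +1 cation: B⁺ still has 2 valence electrons; P⁺ still has 4 valence electrons; Si⁺ still has 3 valence electrons.
All are still removing valence electrons, so compare the +1 ions as you would atoms: IE_2 generally rises across a period (higher Z_eff) and falls down a group (larger shell), subject to the usual subshell exceptions.
Valence configurations: B⁺ [He]2s², P⁺ [Ne]3s²3p², Si⁺ [Ne]3s²3p¹.
Approximate IE_2 values (kJ/mol): B 2427, P 1907, Si 1577.
Putting it together, IE_2: Si < P < B.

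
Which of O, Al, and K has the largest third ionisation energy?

O

IE_3 is the cost of taking one more electron from the +2 cation: O²⁺ still has 4 valence electrons; Al²⁺ still has 1 valence electron; K²⁺ is already 1 electron into the core.
Usually core removal costs more than valence removal, but here the competition is close: a tightly held n=2 valence electron can cost more to remove than an n=3 core electron, so the actual values have to decide it.
Valence configurations: O²⁺ [He]2s²2p², Al²⁺ [Ne]3s¹.
Tabulated IE_3 (kJ/mol): O 5300, Al 2745, K 4420.
Putting it together, IE_3: Al < K < O.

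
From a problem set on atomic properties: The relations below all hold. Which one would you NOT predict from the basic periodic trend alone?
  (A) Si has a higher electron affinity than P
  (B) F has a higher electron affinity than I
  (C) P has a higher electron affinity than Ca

The general trend: electron affinity increases across a period and decreases down a group.
(A) Si (period 3, group 14) vs P (period 3, group 15): the stated order contradicts the simple trend.
(B) F (period 2, group 17) vs I (period 5, group 17): the stated order agrees with the simple trend.
(C) P (period 3, group 15) vs Ca (period 4, group 2): the stated order agrees with the simple trend.
The exception is (A): adding an electron to P's half-filled 3p³ is unfavourable, so Si (3p²) has the more exothermic EA.

(A)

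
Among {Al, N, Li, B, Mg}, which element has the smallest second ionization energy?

Mg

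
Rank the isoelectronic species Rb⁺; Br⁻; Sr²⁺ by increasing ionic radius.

Sr²⁺, Rb⁺, Br⁻

All of these have 36 electrons, so size is governed by nuclear charge alone: the more protons, the stronger the pull on the same electron cloud, and the smaller the ion.
Nuclear charges: Sr²⁺ (Z=38), Rb⁺ (Z=37), Br⁻ (Z=35).
Smallest to largest: Sr²⁺ < Rb⁺ < Br⁻.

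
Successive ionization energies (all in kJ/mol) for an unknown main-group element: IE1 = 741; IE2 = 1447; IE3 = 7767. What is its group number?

Look for the largest jump between consecutive ionization energies: IE3/IE2 ≈ 5.4, far larger than any earlier ratio.
That jump marks the point where a core electron is being removed. So the atom has 2 valence electrons.
A main-group element with 2 valence electrons is in group 2.

Group 2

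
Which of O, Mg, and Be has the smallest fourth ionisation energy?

The fourth ionization energy removes an electron from the +3 ion. For each element: O³⁺ still has 3 valence electrons; Mg³⁺ is already 1 electron into the core; Be³⁺ is already 1 electron into the core.
Pulling an electron out of a noble-gas core costs far more than removing a remaining valence electron, so Mg and Be sit at the high end of IE_4.
The numbers (kJ/mol): O 7469, Mg 10543, Be 21007.
So the fourth ionization energies run O < Mg < Be.

O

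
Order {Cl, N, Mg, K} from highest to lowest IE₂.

Consider each +1 ion: Cl⁺ still has 6 valence electrons; N⁺ still has 4 valence electrons; Mg⁺ still has 1 valence electron; K⁺ is the bare [Ar] core.
Core electrons are held far more tightly than valence electrons, so K tops the IE_2 order.
Valence configurations: Cl⁺ [Ne]3s²3p⁴, N⁺ [He]2s²2p², Mg⁺ [Ne]3s¹.
The numbers (kJ/mol): Cl 2298, N 2856, Mg 1451, K 3052.
Putting it together, IE_2: Mg < Cl < N < K.

K > N > Cl > Mg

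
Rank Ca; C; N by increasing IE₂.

Ca < C < N

Consider each +1 ion: Ca⁺ still has 1 valence electron; C⁺ still has 3 valence electrons; N⁺ still has 4 valence electrons.
All are still removing valence electrons, so compare the +1 ions as you would atoms: IE_2 generally rises across a period (higher Z_eff) and falls down a group (larger shell), subject to the usual subshell exceptions.
Valence configurations: Ca⁺ [Ar]4s¹, C⁺ [He]2s²2p¹, N⁺ [He]2s²2p².
Approximate IE_2 values (kJ/mol): Ca 1145, C 2353, N 2856.
Hence IE_2: Ca < C < N.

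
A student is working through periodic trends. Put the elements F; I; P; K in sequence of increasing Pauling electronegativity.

K < P < I < F

F is in period 2, group 17; P is in period 3, group 15; K is in period 4, group 1; I is in period 5, group 17.
Atoms toward the upper right of the periodic table pull bonding electrons most strongly.
Neither a single period nor a single group — weigh both effects.
P > K: relative to K, both the across-period and down-group shifts push P's electronegativity up.
I > P: period and group pull opposite ways; the across-period shift dominates (2.66 vs 2.19).
F > I: F sits above I in group 17, so the down-group effect alone puts F higher.
Tabulated electronegativity (Pauling): F 3.98, P 2.19, K 0.82, I 2.66.
So from lowest to highest: K < P < I < F.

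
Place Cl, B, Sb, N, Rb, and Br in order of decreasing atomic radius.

Rb > Sb > Br > Cl > B > N

Atomic radius shrinks across a period as nuclear charge pulls the same shell inward, and grows down a group as new shells are added.
Neither a single period nor a single group — weigh both effects.
B > N: B lies to the left of N in period 2, so the across-period effect alone puts B larger.
Cl > B: period and group pull opposite ways; the down-group shift dominates (99 vs 85 pm).
Br > Cl: they share group 17; the group trend gives Br the larger value.
Sb > Br: relative to Br, both the across-period and down-group shifts push Sb's atomic radius up.
Rb > Sb: Rb lies to the left of Sb in period 5, so the across-period effect alone puts Rb larger.
Tabulated atomic radius (pm): B 85, N 71, Cl 99, Br 114, Rb 210, Sb 140.
So from largest to smallest: Rb > Sb > Br > Cl > B > N.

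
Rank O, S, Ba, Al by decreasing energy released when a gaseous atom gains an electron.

S, O, Al, Ba

O is in period 2, group 16; Al is in period 3, group 13; S is in period 3, group 16; Ba is in period 6, group 2.
EA tends to increase across a period and decrease down a group, though the pattern is less regular than for IE or radius.
These span different periods and groups, so the two trends combine.
Al > Ba: relative to Ba, both the across-period and down-group shifts push Al's electron affinity up.
O > Al: relative to Al, both the across-period and down-group shifts push O's electron affinity up.
S > O: this pair runs against the simple trend — see the exception note.
Note the exception: S has a higher electron affinity than O, contrary to the simple trend — the compact 2p subshell of O repels the added electron more than S's larger 3p does.
For reference (kJ/mol): O 141, Al 42, S 200, Ba 14.
So from highest to lowest: S > O > Al > Ba.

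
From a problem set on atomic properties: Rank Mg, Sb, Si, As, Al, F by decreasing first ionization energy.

F > As > Sb > Si > Mg > Al

F is in period 2, group 17; Mg is in period 3, group 2; Al is in period 3, group 13; Si is in period 3, group 14; As is in period 4, group 15; Sb is in period 5, group 15.
Removing the outermost electron gets harder across a period and easier down a group.
Here both period and group differ, so the two effects have to be weighed against each other.
Mg > Al: this pair runs against the simple trend — see the exception note.
Si > Mg: both are in period 3; the period trend gives Si the larger value.
Sb > Si: period and group pull opposite ways; the across-period shift dominates (831 vs 786 kJ/mol).
As > Sb: As sits above Sb in group 15, so the down-group effect alone puts As higher.
F > As: both effects reinforce here, so F is clearly the higher of the two.
Note the exception: Mg has a higher first ionization energy than Al, contrary to the simple trend — Al's single 3p electron is easier to remove than one from Mg's filled 3s².
For reference (kJ/mol): F 1681, Mg 738, Al 578, Si 786, As 947, Sb 831.
So from highest to lowest: F > As > Sb > Si > Mg > Al.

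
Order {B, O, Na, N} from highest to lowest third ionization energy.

Na > O > N > B

The third ionization energy removes an electron from the +2 ion. For each element: B²⁺ still has 1 valence electron; O²⁺ still has 4 valence electrons; Na²⁺ is already 1 electron into the core; N²⁺ still has 3 valence electrons.
Breaking into a closed-shell core is much more expensive than removing a leftover valence electron — Na has the largest IE_3 here.
Valence configurations: B²⁺ [He]2s¹, O²⁺ [He]2s²2p², N²⁺ [He]2s²2p¹.
Approximate IE_3 values (kJ/mol): B 3660, O 5300, Na 6910, N 4578.
Putting it together, IE_3: B < N < O < Na.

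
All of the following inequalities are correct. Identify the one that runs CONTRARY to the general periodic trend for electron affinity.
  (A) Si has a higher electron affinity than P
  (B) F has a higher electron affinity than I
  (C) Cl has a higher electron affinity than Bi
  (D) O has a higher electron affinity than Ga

(A)

The general trend: electron affinity increases across a period and decreases down a group.
(A) Si (period 3, group 14) vs P (period 3, group 15): the stated order contradicts the simple trend.
(B) F (period 2, group 17) vs I (period 5, group 17): the stated order agrees with the simple trend.
(C) Cl (period 3, group 17) vs Bi (period 6, group 15): the stated order agrees with the simple trend.
(D) O (period 2, group 16) vs Ga (period 4, group 13): the stated order agrees with the simple trend.
The exception is (A): adding an electron to P's half-filled 3p³ is unfavourable, so Si (3p²) has the more exothermic EA.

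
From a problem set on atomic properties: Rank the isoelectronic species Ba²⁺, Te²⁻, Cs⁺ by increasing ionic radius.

All of these have 54 electrons, so size is governed by nuclear charge alone: the more protons, the stronger the pull on the same electron cloud, and the smaller the ion.
Nuclear charges: Ba²⁺ (Z=56), Cs⁺ (Z=55), Te²⁻ (Z=52).
Smallest to largest: Ba²⁺ < Cs⁺ < Te²⁻.

Ba²⁺ < Cs⁺ < Te²⁻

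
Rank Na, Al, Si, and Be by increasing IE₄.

After 3 electrons have been removed, what remains? Na³⁺ is already 2 electrons into the core; Al³⁺ is the bare [Ne] core; Si³⁺ still has 1 valence electron; Be³⁺ is already 1 electron into the core.
Pulling an electron out of a noble-gas core costs far more than removing a remaining valence electron, so Na, Al and Be sit at the high end of IE_4.
The numbers (kJ/mol): Na 9543, Al 11577, Si 4356, Be 21007.
Putting it together, IE_4: Si < Na < Al < Be.

Si < Na < Al < Be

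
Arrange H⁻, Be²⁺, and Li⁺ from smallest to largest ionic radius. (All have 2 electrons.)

All of these have 2 electrons, so size is governed by nuclear charge alone: the more protons, the stronger the pull on the same electron cloud, and the smaller the ion.
Nuclear charges: Be²⁺ (Z=4), Li⁺ (Z=3), H⁻ (Z=1).
Smallest to largest: Be²⁺ < Li⁺ < H⁻.

Be²⁺, Li⁺, H⁻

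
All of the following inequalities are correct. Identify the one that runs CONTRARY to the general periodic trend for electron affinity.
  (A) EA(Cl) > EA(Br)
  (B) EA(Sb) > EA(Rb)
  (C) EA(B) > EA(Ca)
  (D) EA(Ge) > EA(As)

(D)

The general trend: electron affinity increases across a period and decreases down a group.
(A) Cl (period 3, group 17) vs Br (period 4, group 17): the stated order agrees with the simple trend.
(B) Sb (period 5, group 15) vs Rb (period 5, group 1): the stated order agrees with the simple trend.
(C) B (period 2, group 13) vs Ca (period 4, group 2): the stated order agrees with the simple trend.
(D) Ge (period 4, group 14) vs As (period 4, group 15): the stated order contradicts the simple trend.
The exception is (D): adding an electron to As's half-filled 4p³ is unfavourable, so Ge (4p²) has the more exothermic EA.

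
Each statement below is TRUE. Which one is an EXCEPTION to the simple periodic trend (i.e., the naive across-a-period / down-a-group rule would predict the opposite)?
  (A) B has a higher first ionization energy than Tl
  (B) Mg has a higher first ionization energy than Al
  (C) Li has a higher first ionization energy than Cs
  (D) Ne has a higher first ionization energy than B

(B)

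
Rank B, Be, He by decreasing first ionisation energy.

He is in period 1, group 18; Be is in period 2, group 2; B is in period 2, group 13.
First ionization energy rises across a period (greater Z_eff holds electrons more tightly) and falls down a group (valence electrons are farther from the nucleus).
Neither a single period nor a single group — weigh both effects.
Be > B: this pair runs against the simple trend — see the exception note.
He > Be: both effects reinforce here, so He is clearly the higher of the two.
Note the exception: Be has a higher first ionization energy than B, contrary to the simple trend — removing B's lone 2p electron is easier than breaking Be's filled 2s².
For reference (kJ/mol): He 2372, Be 900, B 801.
So from highest to lowest: He > Be > B.

He > Be > B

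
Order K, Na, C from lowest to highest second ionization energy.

After 1 electron has been removed, what remains? K⁺ is the bare [Ar] core; Na⁺ is the bare [Ne] core; C⁺ still has 3 valence electrons.
Core electrons are held far more tightly than valence electrons, so K and Na top the IE_2 order.
Tabulated IE_2 (kJ/mol): K 3052, Na 4562, C 2353.
So the second ionization energies run C < K < Na.

C < K < Na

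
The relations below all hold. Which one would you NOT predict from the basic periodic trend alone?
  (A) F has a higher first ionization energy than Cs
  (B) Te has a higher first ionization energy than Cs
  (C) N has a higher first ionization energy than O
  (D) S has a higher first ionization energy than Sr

(C)

The general trend: first ionization energy increases across a period and decreases down a group.
(A) F (period 2, group 17) vs Cs (period 6, group 1): the stated order agrees with the simple trend.
(B) Te (period 5, group 16) vs Cs (period 6, group 1): the stated order agrees with the simple trend.
(C) N (period 2, group 15) vs O (period 2, group 16): the stated order contradicts the simple trend.
(D) S (period 3, group 16) vs Sr (period 5, group 2): the stated order agrees with the simple trend.
The exception is (C): pairing an electron in O's 2p⁴ costs repulsion energy, so O ionizes more easily than half-filled N (2p³).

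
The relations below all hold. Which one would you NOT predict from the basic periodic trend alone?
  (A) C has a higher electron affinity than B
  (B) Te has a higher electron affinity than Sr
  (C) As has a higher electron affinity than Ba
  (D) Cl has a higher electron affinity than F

The general trend: electron affinity increases across a period and decreases down a group.
(A) C (period 2, group 14) vs B (period 2, group 13): the stated order agrees with the simple trend.
(B) Te (period 5, group 16) vs Sr (period 5, group 2): the stated order agrees with the simple trend.
(C) As (period 4, group 15) vs Ba (period 6, group 2): the stated order agrees with the simple trend.
(D) Cl (period 3, group 17) vs F (period 2, group 17): the stated order contradicts the simple trend.
The exception is (D): F's small 2p subshell makes the incoming electron feel strong e⁻–e⁻ repulsion, so Cl actually releases more energy on gaining an electron.

(D)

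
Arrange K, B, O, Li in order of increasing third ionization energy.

The third ionization energy removes an electron from the +2 ion. For each element: K²⁺ is already 1 electron into the core; B²⁺ still has 1 valence electron; O²⁺ still has 4 valence electrons; Li²⁺ is already 1 electron into the core.
Usually core removal costs more than valence removal, but here the competition is close: a tightly held n=2 valence electron can cost more to remove than an n=3 core electron, so the actual values have to decide it.
Valence configurations: B²⁺ [He]2s¹, O²⁺ [He]2s²2p².
Tabulated IE_3 (kJ/mol): K 4420, B 3660, O 5300, Li 11815.
Overall IE_3 order: B < K < O < Li.

B < K < O < Li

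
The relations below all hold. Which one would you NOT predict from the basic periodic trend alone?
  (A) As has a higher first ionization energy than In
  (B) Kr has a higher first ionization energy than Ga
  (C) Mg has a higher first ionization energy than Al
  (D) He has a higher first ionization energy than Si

(C)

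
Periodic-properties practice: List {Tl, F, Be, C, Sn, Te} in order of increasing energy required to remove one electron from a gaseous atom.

Be is in period 2, group 2; C is in period 2, group 14; F is in period 2, group 17; Sn is in period 5, group 14; Te is in period 5, group 16; Tl is in period 6, group 13.
First ionization energy rises across a period (greater Z_eff holds electrons more tightly) and falls down a group (valence electrons are farther from the nucleus).
Here both period and group differ, so the two effects have to be weighed against each other.
Sn > Tl: relative to Tl, both the across-period and down-group shifts push Sn's first ionization energy up.
Te > Sn: Te lies to the right of Sn in period 5, so the across-period effect alone puts Te higher.
Be > Te: the two effects oppose for this pair; the down-group effect wins (900 vs 869 kJ/mol).
C > Be: both are in period 2; the period trend gives C the larger value.
F > C: F lies to the right of C in period 2, so the across-period effect alone puts F higher.
Tabulated first ionization energy (kJ/mol): Be 900, C 1086, F 1681, Sn 709, Te 869, Tl 589.
So from lowest to highest: Tl < Sn < Te < Be < C < F.

Tl < Sn < Te < Be < C < F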